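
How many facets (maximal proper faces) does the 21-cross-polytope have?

An n-cross-polytope has 2^(k+1)·C(n,k+1) k-faces. Here 2^21·C(21,21) = 2097152·1 = 2097152.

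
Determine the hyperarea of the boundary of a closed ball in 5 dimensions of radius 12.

The surface area of an n-ball is 2π^(n/2) r^(n-1) / Γ(n/2). For n=5, r=12: 55296·π^2 ≈ 545750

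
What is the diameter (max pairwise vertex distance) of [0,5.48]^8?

The space diagonal of an n-cube of side s is s√n. Here 5.48·√8 ≈ 15.4998.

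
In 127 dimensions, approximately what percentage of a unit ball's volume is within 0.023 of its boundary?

1 - (1-0.023)^127 ≈ 0.947927 ≈ 94.79%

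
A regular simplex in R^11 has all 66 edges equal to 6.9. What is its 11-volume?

Volume = 6.9^11 · √(12/2^11) / 11! ≈ 3.23676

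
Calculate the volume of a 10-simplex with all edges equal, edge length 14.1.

V = (14.1^10 / 10!) · √((10+1) / 2^10) ≈ 8871.04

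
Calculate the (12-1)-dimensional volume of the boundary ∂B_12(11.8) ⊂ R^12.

The surface area of an n-ball is 2π^(n/2) r^(n-1) / Γ(n/2). For n=12, r=11.8: 9.89578e+12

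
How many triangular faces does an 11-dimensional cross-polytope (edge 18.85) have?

Each 2-face is the convex hull of 3 vertices, one chosen as ±e_i from each of 3 distinct axes: 2^3·C(11,3) = 1320.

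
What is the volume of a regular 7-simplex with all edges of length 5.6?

For a regular n-simplex with edge a, V = (a^n / n!)·√((n+1)/2^n). With a=5.6, n=7: V ≈ 8.56694.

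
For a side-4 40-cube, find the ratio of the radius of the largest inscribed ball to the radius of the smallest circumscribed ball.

Ratio = (s/2)/(s√40/2) = 40^(-1/2) ≈ 0.158114.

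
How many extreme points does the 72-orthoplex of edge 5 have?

The 72-dimensional cross-polytope has 2n = 2·72 = 144 vertices.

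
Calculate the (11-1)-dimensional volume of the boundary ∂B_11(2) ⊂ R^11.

|∂B_11(2)| = 65536·π^5/945 ≈ 21222.5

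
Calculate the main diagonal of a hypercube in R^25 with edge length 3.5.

d = √(3.5² + 3.5² + ... + 3.5²) [25 terms] = √(25·3.5²) = 3.5√25 = 17.5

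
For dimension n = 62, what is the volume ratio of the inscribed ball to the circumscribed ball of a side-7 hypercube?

Volume scales as r^n, and r_in/r_out = 1/√62, giving (1/√62)^62 ≈ 2.72808e-56.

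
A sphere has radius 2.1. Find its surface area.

S = n·V_n(r)/r = 3·V_3(2.1)/2.1 (volume-to-surface relation), giving 4πr² = 4π·(2.1)² ≈ 55.4177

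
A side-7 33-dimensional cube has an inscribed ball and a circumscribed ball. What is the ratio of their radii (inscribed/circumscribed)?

r_in = 7/2 (half the side); r_out = 7√33/2 (half the diagonal). Ratio = 1/√33 ≈ 0.174078.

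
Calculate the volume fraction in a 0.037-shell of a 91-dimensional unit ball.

1 - (1-0.037)^91 ≈ 0.967641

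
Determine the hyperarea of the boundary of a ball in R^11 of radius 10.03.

S_11(10.03) = 2·π^(11/2)·(10.03)^10 / Γ(11/2) ≈ 2.13554e+11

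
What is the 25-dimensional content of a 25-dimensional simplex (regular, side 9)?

For a regular n-simplex with edge a, V = (a^n / n!)·√((n+1)/2^n). With a=9, n=25: V ≈ 4.07407e-05.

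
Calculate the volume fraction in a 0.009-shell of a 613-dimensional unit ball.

Shell fraction = 1 - (1-0.009)^613 ≈ 0.996081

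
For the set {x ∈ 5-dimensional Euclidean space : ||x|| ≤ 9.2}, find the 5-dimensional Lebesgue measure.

V_5(9.2) = π^(5/2) · (9.2)^5 / Γ(5/2 + 1) ≈ 346927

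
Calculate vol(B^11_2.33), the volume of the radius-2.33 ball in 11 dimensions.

V_11(2.33) = π^(11/2) · (2.33)^11 / Γ(11/2 + 1) ≈ 20702.4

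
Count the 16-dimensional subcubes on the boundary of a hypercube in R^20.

Number of 16-faces = C(20,16) · 2^(20-16) = 4845 · 16 = 77520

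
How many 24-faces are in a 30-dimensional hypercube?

Choose 24 of 30 axes to span the face (C(30,24) = 593775 ways), then fix each of the remaining 6 coordinates at one of its two extreme values (2^6 = 64 ways): 593775·64 = 38001600.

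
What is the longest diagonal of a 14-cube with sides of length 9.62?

||(9.62,9.62,...,9.62)|| = √(14)·9.62 ≈ 35.9947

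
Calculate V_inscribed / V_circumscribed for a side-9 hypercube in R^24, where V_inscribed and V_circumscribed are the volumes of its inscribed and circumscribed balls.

V_in/V_out = n^(-n/2) = 24^(-24/2) ≈ 2.7382e-17.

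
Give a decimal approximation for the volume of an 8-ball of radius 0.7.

Volume = π^{8/2}·(0.7)^8/Γ(5) ≈ 0.233977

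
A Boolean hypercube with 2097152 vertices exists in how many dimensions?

2^n = 2097152 ⇒ n = log_2(2097152) = 21.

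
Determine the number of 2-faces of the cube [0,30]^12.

Number of 2-faces = C(12,2) · 2^(12-2) = 66 · 1024 = 67584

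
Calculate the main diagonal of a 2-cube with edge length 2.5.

Diagonal = √2 · 2.5 ≈ 3.53553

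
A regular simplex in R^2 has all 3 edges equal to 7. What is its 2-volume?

Area = (√3/4) · 7² = 21.2176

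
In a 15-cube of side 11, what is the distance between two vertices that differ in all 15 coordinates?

||(11,11,...,11)|| = √(15)·11 ≈ 42.6028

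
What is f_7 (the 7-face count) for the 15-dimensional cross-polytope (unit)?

f_7(15-orthoplex) = 2^8 · (15 choose 8) = 1647360.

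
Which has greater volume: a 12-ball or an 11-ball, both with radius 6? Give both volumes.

V_12(6) ≈ 2.90658e+09. V_11(6) ≈ 6.83547e+08. The 12-ball is larger.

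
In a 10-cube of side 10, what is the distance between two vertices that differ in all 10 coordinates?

||(10,10,...,10)|| = √(10)·10 ≈ 31.6228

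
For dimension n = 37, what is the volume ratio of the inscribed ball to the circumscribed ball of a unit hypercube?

V_in/V_out = n^(-n/2) = 37^(-37/2) ≈ 9.73348e-30.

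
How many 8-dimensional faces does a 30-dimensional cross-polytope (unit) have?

Each 8-face is the convex hull of 9 vertices, one chosen as ±e_i from each of 9 distinct axes: 2^9·C(30,9) = 7325260800.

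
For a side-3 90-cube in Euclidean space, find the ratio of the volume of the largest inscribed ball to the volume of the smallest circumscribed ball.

Volume scales as r^n, and r_in/r_out = 1/√90, giving (1/√90)^90 ≈ 1.14574e-88.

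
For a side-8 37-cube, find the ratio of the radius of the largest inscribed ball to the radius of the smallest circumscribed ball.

Ratio = (s/2)/(s√37/2) = 37^(-1/2) ≈ 0.164399.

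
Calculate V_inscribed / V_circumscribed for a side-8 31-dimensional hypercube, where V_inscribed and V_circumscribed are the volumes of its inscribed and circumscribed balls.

The radii are 8/2 and 8√31/2, so the volume ratio is (1/√31)^31 = 31^{-31/2} ≈ 7.65409e-24.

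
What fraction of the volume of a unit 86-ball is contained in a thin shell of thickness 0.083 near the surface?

Shell fraction = 1 - (1-0.083)^86 ≈ 0.99942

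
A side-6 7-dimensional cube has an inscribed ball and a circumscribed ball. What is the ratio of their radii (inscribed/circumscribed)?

For an n-cube of any side s, the inradius is s/2 and the circumradius is s√n/2, so the ratio is 1/√7 ≈ 0.377964.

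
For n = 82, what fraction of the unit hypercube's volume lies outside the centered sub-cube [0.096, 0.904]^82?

The inner cube has side 1-2·0.096 = 0.808 and volume (0.808)^82 ≈ 2.557e-08, so the shell holds 0.9999999744 of the volume.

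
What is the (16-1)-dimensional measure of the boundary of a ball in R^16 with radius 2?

S_16(2) = 2·π^(16/2)·(2)^15 / Γ(16/2) = 4096·π^8/315 ≈ 123381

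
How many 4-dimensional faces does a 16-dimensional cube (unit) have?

An n-cube has C(n,k)·2^(n-k) k-faces. Here C(16,4)·2^12 = 1820·4096 = 7454720.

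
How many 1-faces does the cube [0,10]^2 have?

Number of 1-faces = C(2,1)·2^(2-1) = 2·2 = 4.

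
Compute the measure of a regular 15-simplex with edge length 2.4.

For a regular n-simplex with edge a, V = (a^n / n!)·√((n+1)/2^n). With a=2.4, n=15: V ≈ 8.53108e-09.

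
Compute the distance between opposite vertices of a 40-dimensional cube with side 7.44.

d = √(7.44² + 7.44² + ... + 7.44²) [40 terms] = √(40·7.44²) = 7.44√40 ≈ 47.0547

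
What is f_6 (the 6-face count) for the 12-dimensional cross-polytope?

Each 6-face is the convex hull of 7 vertices, one chosen as ±e_i from each of 7 distinct axes: 2^7·C(12,7) = 101376.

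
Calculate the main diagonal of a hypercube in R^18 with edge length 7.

Diagonal = √18 · 7 ≈ 29.6985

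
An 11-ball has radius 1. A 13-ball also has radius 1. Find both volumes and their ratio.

V_11(1) ≈ 1.8841. V_13(1) ≈ 0.910629. Ratio V_11/V_13 ≈ 2.069.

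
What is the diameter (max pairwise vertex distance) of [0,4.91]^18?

Diagonal = √18 · 4.91 ≈ 20.8314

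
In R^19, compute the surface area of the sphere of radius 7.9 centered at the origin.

S = n·V_n(r)/r = 19·V_19(7.9)/7.9 (volume-to-surface relation), giving 1.27241e+16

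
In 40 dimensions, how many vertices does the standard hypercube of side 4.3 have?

Each vertex is a binary string of length 40, so there are 2^40 = 1099511627776.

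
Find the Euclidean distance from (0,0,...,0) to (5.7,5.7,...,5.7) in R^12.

||(5.7,5.7,...,5.7)|| = √(12)·5.7 ≈ 19.7454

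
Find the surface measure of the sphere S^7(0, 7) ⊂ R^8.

S = n·V_n(r)/r = 8·V_8(7)/7 (volume-to-surface relation), giving 823543·π^4/3 ≈ 2.67402e+07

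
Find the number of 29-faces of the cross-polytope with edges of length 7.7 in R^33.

Each 29-face is the convex hull of 30 vertices, one chosen as ±e_i from each of 30 distinct axes: 2^30·C(33,30) = 5858335391744.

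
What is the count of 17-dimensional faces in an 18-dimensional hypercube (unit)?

Choose 17 of 18 axes to span the face (C(18,17) = 18 ways), then fix each of the remaining 1 coordinate at one of its two extreme values (2^1 = 2 ways): 18·2 = 36.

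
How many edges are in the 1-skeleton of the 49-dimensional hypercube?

Each of the 2^49 = 562949953421312 vertices has degree 49; total edges = 49·2^49/2 = 13792273858822144.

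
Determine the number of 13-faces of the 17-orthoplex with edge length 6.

Each 13-face is the convex hull of 14 vertices, one chosen as ±e_i from each of 14 distinct axes: 2^14·C(17,14) = 11141120.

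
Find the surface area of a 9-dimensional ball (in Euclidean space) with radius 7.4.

|∂B_9(7.4)| ≈ 2.6694e+08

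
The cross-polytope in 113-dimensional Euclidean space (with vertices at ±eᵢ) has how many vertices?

The 113-dimensional cross-polytope has 2n = 2·113 = 226 vertices.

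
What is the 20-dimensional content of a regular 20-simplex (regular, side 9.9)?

Volume = 9.9^20 · √(21/2^20) / 20! ≈ 0.150449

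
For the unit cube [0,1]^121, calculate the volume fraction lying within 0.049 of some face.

The inner cube has side 1-2·0.049 = 0.902 and volume (0.902)^121 ≈ 3.802e-06, so the shell holds 0.9999961982 of the volume.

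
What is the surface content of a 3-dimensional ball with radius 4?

|∂B_3(4)| = 4πr² = 4π·(4)² ≈ 201.062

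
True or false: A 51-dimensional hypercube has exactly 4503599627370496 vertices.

False. The 51-cube has 2^51 = 2251799813685248 vertices.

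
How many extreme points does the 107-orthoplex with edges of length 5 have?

The vertices are ±e_1, ..., ±e_107, so there are 2·107 = 214.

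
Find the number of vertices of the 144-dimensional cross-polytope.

The vertices are ±e_1, ..., ±e_144, so there are 2·144 = 288.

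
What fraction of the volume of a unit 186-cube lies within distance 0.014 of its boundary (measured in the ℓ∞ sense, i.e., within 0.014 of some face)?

Shell fraction = 1 - (1-0.028)^186 ≈ 0.994919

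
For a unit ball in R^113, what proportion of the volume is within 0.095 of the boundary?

1 - (1-0.095)^113 ≈ 0.999987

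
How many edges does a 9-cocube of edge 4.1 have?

Number of 1-faces = 2^(1+1) · C(9,1+1) = 4 · 36 = 144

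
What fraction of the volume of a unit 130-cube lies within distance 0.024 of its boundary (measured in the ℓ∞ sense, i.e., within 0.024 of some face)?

1 - (1 - 2·0.024)^130 = 1 - 0.952^130 ≈ 0.99833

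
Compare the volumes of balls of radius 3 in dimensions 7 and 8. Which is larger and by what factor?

V_7(3) ≈ 10333.1, V_8(3) ≈ 26629.2. The 8-ball is larger by a factor of 2.577.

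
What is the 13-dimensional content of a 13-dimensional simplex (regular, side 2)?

V_13 = √(14) · 2^13 / (13! · 2^(13/2)) ≈ 5.43849e-08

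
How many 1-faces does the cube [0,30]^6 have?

Number of 1-faces = C(6,1)·2^(6-1) = 6·32 = 192.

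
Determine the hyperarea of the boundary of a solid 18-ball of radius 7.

|∂B_18(7)| = 33232930569601·π^9/2880 ≈ 3.43974e+14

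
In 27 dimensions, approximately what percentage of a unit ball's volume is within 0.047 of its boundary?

1 - (1-0.047)^27 ≈ 0.727411 ≈ 72.74%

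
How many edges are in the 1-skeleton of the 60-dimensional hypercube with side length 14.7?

Each of the 2^60 = 1152921504606846976 vertices has degree 60; total edges = 60·2^60/2 = 34587645138205409280.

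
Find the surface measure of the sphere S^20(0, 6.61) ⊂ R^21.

S = n·V_n(r)/r = 21·V_21(6.61)/6.61 (volume-to-surface relation), giving 7.42671e+15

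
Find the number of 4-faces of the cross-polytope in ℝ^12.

Each 4-face is the convex hull of 5 vertices, one chosen as ±e_i from each of 5 distinct axes: 2^5·C(12,5) = 25344.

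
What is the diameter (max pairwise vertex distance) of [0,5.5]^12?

The space diagonal of an n-cube of side s is s√n. Here 5.5·√12 ≈ 19.0526.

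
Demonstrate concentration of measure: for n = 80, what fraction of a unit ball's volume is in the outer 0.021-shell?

1 - (1-0.021)^80 ≈ 0.816931 ≈ 81.69%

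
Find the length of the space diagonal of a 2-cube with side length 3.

The space diagonal of an n-cube of side s is s√n. Here 3·√2 ≈ 4.24264.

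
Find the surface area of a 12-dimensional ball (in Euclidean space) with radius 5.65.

S = n·V_n(r)/r = 12·V_12(5.65)/5.65 (volume-to-surface relation), giving 3.0011e+09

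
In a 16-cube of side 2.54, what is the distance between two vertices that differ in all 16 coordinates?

d = √(2.54² + 2.54² + ... + 2.54²) [16 terms] = √(16·2.54²) = 2.54√16 = 10.16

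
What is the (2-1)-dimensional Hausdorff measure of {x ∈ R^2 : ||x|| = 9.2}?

|∂B_2(9.2)| = 2πr = 2π·9.2 ≈ 57.8053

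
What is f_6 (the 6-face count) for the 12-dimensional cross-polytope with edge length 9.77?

An n-cross-polytope has 2^(k+1)·C(n,k+1) k-faces. Here 2^7·C(12,7) = 128·792 = 101376.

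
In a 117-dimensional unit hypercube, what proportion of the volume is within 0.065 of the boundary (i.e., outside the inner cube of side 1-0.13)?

Shell fraction = 1 - (1-0.13)^117 ≈ 0.9999999161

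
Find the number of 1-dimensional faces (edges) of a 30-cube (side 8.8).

An n-cube has n·2^(n-1) edges. With n = 30: 30·536870912 = 16106127360.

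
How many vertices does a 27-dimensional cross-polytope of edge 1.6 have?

Number of vertices = 2n = 54.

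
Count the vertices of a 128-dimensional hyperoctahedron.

The vertices are ±e_1, ..., ±e_128, so there are 2·128 = 256.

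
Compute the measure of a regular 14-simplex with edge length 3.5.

V_14 = √(15) · 3.5^14 / (14! · 2^(14/2)) ≈ 1.43675e-05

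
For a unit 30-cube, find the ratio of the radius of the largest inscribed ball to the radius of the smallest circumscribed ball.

r_in / r_out = (1/2) / (1√30/2) = 1/√30 ≈ 0.182574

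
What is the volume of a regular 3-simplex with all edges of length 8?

Volume = (√2/12) · 8³ = 60.3398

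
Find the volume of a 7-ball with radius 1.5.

V = 729·π^3/280 ≈ 80.7271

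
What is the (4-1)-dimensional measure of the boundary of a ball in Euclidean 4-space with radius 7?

|∂B_4(7)| = 686·π^2 ≈ 6770.55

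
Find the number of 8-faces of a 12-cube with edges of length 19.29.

Number of 8-faces = C(12,8) · 2^(12-8) = 495 · 16 = 7920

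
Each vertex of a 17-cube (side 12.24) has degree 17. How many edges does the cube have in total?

An n-cube has n·2^(n-1) edges. With n = 17: 17·65536 = 1114112.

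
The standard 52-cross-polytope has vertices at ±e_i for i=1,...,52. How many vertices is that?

An n-cross-polytope has 2n vertices; here n = 52, giving 104.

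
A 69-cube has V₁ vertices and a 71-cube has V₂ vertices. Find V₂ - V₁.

V₁ = 2^69 = 590295810358705651712. V₂ = 2^71 = 2361183241434822606848. V₂ - V₁ = 1770887431076116955136.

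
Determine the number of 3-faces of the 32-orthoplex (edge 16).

Each 3-face is the convex hull of 4 vertices, one chosen as ±e_i from each of 4 distinct axes: 2^4·C(32,4) = 575360.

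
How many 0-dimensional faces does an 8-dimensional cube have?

Number of 0-faces = C(8,0) · 2^(8-0) = 1 · 256 = 256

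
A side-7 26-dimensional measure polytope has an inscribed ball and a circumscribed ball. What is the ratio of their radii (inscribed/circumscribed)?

Ratio = (s/2)/(s√26/2) = 26^(-1/2) ≈ 0.196116.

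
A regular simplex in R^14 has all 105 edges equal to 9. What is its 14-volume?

For a regular n-simplex with edge a, V = (a^n / n!)·√((n+1)/2^n). With a=9, n=14: V ≈ 7.94004.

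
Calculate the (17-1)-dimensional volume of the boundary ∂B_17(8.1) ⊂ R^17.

S = n·V_n(r)/r = 17·V_17(8.1)/8.1 (volume-to-surface relation), giving 8.22944e+14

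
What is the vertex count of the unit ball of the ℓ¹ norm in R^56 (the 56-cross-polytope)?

The vertices are ±e_1, ..., ±e_56, so there are 2·56 = 112.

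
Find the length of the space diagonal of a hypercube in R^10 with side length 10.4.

The space diagonal of an n-cube of side s is s√n. Here 10.4·√10 ≈ 32.8877.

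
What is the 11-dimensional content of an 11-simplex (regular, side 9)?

V = (9^11 / 11!) · √((11+1) / 2^11) ≈ 60.178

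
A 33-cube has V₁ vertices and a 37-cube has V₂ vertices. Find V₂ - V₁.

V₁ = 2^33 = 8589934592. V₂ = 2^37 = 137438953472. V₂ - V₁ = 128849018880.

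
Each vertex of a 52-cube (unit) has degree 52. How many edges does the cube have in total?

An n-cube has n·2^(n-1) edges. With n = 52: 52·2251799813685248 = 117093590311632896.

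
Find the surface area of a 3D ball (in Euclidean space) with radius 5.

The surface area of an n-ball is 2π^(n/2) r^(n-1) / Γ(n/2). For n=3, r=5: 4πr² = 4π·(5)² ≈ 314.159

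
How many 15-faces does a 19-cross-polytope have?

Number of 15-faces = 2^(15+1) · C(19,15+1) = 65536 · 969 = 63504384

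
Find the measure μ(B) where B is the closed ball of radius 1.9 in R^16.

The n-ball volume is π^(n/2)·r^n/Γ(n/2+1). With n=16, r=1.9: V ≈ 6787.91.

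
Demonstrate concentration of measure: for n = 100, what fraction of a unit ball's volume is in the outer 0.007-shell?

1 - (1-0.007)^100 ≈ 0.504636 ≈ 50.46%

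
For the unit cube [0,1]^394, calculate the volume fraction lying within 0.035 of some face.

1 - (1 - 2·0.035)^394 = 1 - 0.93^394 ≈ 1 - 3.822e-13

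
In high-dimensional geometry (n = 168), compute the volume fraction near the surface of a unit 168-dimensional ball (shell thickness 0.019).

1 - (1-0.019)^168 ≈ 0.960153 ≈ 96.02%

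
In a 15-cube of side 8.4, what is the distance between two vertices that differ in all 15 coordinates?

The space diagonal of an n-cube of side s is s√n. Here 8.4·√15 ≈ 32.5331.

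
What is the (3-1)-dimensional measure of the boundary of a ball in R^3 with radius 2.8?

|∂B_3(2.8)| = 4πr² = 4π·(2.8)² ≈ 98.5203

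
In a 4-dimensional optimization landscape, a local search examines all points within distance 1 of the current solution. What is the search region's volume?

The n-ball volume is π^(n/2)·r^n/Γ(n/2+1). With n=4, r=1: V = π^2/2 ≈ 4.9348.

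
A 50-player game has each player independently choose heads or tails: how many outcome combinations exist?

Number of vertices = 2^50 = 1125899906842624.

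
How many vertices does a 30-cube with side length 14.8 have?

Number of vertices = 2^30 = 1073741824.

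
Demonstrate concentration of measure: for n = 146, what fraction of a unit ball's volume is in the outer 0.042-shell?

1 - (1-0.042)^146 ≈ 0.998097 ≈ 99.81%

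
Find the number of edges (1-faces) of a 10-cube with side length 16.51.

Choose 1 of 10 axes to span the face (C(10,1) = 10 ways), then fix each of the remaining 9 coordinates at one of its two extreme values (2^9 = 512 ways): 10·512 = 5120.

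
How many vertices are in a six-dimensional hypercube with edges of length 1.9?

An n-cube has C(n,k)·2^(n-k) k-faces. Here C(6,0)·2^6 = 1·64 = 64.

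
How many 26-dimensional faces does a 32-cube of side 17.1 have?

Number of 26-faces = C(32,26) · 2^(32-26) = 906192 · 64 = 57996288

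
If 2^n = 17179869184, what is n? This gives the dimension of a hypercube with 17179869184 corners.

The n-cube has 2^n vertices, and 17179869184 = 2^34, so n = 34.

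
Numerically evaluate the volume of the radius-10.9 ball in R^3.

The n-ball volume is π^(n/2)·r^n/Γ(n/2+1). With n=3, r=10.9: V ≈ 5424.6.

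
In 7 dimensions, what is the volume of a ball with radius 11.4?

V_7(11.4) = π^(7/2) · (11.4)^7 / Γ(7/2 + 1) ≈ 1.18226e+08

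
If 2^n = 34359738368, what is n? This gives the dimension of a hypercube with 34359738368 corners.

2^n = 34359738368 ⇒ n = log_2(34359738368) = 35.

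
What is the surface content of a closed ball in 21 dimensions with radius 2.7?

S_21(2.7) = 2·π^(21/2)·(2.7)^20 / Γ(21/2) ≈ 1.24177e+08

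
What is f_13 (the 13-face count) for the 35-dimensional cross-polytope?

Number of 13-faces = 2^(13+1) · C(35,13+1) = 16384 · 2319959400 = 38010214809600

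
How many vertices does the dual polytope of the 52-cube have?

The vertices are ±e_1, ..., ±e_52, so there are 2·52 = 104.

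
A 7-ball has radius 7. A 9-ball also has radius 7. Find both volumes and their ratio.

V_7(7) ≈ 3.89105e+06. V_9(7) ≈ 1.33107e+08. Ratio V_7/V_9 ≈ 0.02923.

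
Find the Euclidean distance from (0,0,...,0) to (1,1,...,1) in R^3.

Diagonal = √3 · 1 ≈ 1.73205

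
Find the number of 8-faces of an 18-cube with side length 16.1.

f_8(18-cube) = (18 choose 8) · 2^10 = 44808192.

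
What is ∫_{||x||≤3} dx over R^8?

V = 2187·π^4/8 ≈ 26629.2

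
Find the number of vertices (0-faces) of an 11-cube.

Choose 0 of 11 axes to span the face (C(11,0) = 1 way), then fix each of the remaining 11 coordinates at one of its two extreme values (2^11 = 2048 ways): 1·2048 = 2048.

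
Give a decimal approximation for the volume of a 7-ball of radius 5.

The n-ball volume is π^(n/2)·r^n/Γ(n/2+1). With n=7, r=5: V = 250000·π^3/21 ≈ 369122.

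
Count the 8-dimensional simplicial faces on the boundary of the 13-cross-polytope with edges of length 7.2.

Number of 8-faces = 2^(8+1) · C(13,8+1) = 512 · 715 = 366080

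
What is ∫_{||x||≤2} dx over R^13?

The n-ball volume is π^(n/2)·r^n/Γ(n/2+1). With n=13, r=2: V = 1048576·π^6/135135 ≈ 7459.87.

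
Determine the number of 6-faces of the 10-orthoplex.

f_6(10-orthoplex) = 2^7 · (10 choose 7) = 15360.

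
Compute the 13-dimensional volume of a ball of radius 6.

Volume = π^{13/2}·(6)^13/Γ(15/2) = 61917364224·π^6/5005 ≈ 1.18934e+10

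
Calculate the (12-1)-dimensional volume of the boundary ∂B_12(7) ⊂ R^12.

The surface area of an n-ball is 2π^(n/2) r^(n-1) / Γ(n/2). For n=12, r=7: 1977326743·π^6/60 ≈ 3.1683e+10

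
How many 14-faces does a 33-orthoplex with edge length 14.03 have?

An n-cross-polytope has 2^(k+1)·C(n,k+1) k-faces. Here 2^15·C(33,15) = 32768·1037158320 = 33985603829760.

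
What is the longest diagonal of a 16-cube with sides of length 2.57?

The space diagonal of an n-cube of side s is s√n. Here 2.57·√16 = 10.28.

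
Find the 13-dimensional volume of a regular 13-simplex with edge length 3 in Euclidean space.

V = (3^13 / 13!) · √((13+1) / 2^13) ≈ 1.05844e-05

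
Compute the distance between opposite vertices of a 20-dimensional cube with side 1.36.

The space diagonal of an n-cube of side s is s√n. Here 1.36·√20 ≈ 6.0821.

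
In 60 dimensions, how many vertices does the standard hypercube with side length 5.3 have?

The 60-cube has 2^60 = 1152921504606846976 vertices.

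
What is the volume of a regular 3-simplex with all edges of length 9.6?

Volume = (√2/12) · 9.6³ = 104.267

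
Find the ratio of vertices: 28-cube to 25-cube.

The 28-cube has 2^28 = 268435456 vertices. The 25-cube has 2^25 = 33554432 vertices. Ratio: 268435456/33554432 = 8.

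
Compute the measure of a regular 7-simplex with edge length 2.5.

V_7 = √(8) · 2.5^7 / (7! · 2^(7/2)) ≈ 0.0302754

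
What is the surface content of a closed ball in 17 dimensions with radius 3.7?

The surface area of an n-ball is 2π^(n/2) r^(n-1) / Γ(n/2). For n=17, r=3.7: 2.95691e+09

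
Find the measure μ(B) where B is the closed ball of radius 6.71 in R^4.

The n-ball volume is π^(n/2)·r^n/Γ(n/2+1). With n=4, r=6.71: V ≈ 10003.7.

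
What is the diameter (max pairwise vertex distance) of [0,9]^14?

d = √(9² + 9² + ... + 9²) [14 terms] = √(14·9²) = 9√14 ≈ 33.6749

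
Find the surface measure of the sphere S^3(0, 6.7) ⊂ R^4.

S_4(6.7) = 2·π^(4/2)·(6.7)^3 / Γ(4/2) ≈ 5936.82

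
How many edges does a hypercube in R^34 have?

The 34-cube has n·2^(n-1) = 34·2^33 = 34·8589934592 = 292057776128 edges.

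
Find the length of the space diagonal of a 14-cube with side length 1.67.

Diagonal = √14 · 1.67 ≈ 6.24857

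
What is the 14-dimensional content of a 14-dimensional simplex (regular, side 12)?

V_14 = √(15) · 12^14 / (14! · 2^(14/2)) ≈ 445.62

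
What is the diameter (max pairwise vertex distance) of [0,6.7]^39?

Diagonal = √39 · 6.7 ≈ 41.8415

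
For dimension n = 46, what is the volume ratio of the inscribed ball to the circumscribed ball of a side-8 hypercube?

The radii are 8/2 and 8√46/2, so the volume ratio is (1/√46)^46 = 46^{-46/2} ≈ 5.70913e-39.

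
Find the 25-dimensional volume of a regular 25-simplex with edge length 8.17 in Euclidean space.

V_25 = √(26) · 8.17^25 / (25! · 2^(25/2)) ≈ 3.62675e-06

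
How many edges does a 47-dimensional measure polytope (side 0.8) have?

Number of 1-faces = C(47,1)·2^(47-1) = 47·70368744177664 = 3307330976350208.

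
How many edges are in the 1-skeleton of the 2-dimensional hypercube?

The 2-cube has n·2^(n-1) = 2·2^1 = 2·2 = 4 edges.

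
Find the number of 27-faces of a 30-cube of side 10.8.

Number of 27-faces = C(30,27) · 2^(30-27) = 4060 · 8 = 32480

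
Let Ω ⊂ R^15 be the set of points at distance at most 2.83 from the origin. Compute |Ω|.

Volume = π^{15/2}·(2.83)^15/Γ(17/2) ≈ 2.28153e+06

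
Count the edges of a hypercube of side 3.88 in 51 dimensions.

Each of the 2^51 = 2251799813685248 vertices has degree 51; total edges = 51·2^51/2 = 57420895248973824.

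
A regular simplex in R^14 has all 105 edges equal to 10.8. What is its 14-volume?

For a regular n-simplex with edge a, V = (a^n / n!)·√((n+1)/2^n). With a=10.8, n=14: V ≈ 101.944.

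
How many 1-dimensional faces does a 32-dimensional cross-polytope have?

Number of 1-faces = 2^(1+1) · C(32,1+1) = 4 · 496 = 1984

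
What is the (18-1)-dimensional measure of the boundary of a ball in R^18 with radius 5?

S_18(5) = 2·π^(18/2)·(5)^17 / Γ(18/2) = 152587890625·π^9/4032 ≈ 1.1281e+12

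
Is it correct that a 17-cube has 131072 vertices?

True. The 17-cube has 2^17 = 131072 vertices.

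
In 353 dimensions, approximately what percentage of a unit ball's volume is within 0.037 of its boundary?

1 - (1-0.037)^353 ≈ 0.9999983401 ≈ 99.999834%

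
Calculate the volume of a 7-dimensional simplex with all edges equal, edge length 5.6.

V = (5.6^7 / 7!) · √((7+1) / 2^7) ≈ 8.56694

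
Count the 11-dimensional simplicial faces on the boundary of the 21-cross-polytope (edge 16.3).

Each 11-face is the convex hull of 12 vertices, one chosen as ±e_i from each of 12 distinct axes: 2^12·C(21,12) = 1203937280.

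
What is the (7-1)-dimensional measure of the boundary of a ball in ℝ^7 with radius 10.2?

|∂B_7(10.2)| ≈ 3.7246e+07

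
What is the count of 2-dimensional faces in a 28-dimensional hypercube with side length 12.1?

An n-cube has C(n,k)·2^(n-k) k-faces. Here C(28,2)·2^26 = 378·67108864 = 25367150592.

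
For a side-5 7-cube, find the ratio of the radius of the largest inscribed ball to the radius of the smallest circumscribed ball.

r_in = 5/2 (half the side); r_out = 5√7/2 (half the diagonal). Ratio = 1/√7 ≈ 0.377964.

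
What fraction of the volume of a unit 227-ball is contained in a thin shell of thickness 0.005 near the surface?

1 - (1-0.005)^227 ≈ 0.679492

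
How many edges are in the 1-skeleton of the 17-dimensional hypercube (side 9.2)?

The 17-cube has n·2^(n-1) = 17·2^16 = 17·65536 = 1114112 edges.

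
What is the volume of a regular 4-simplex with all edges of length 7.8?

V_4 = √(5) · 7.8^4 / (4! · 2^(4/2)) ≈ 86.2169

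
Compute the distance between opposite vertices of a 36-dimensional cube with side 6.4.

Diagonal = √36 · 6.4 = 38.4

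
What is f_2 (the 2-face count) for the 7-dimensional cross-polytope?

Each 2-face is the convex hull of 3 vertices, one chosen as ±e_i from each of 3 distinct axes: 2^3·C(7,3) = 280.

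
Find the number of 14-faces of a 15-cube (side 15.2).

Number of 14-faces = C(15,14) · 2^(15-14) = 15 · 2 = 30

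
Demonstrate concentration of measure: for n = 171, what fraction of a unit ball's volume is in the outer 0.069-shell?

1 - (1-0.069)^171 ≈ 0.9999950978 ≈ 99.999510%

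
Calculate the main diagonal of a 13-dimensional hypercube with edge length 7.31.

d = √(7.31² + 7.31² + ... + 7.31²) [13 terms] = √(13·7.31²) = 7.31√13 ≈ 26.3566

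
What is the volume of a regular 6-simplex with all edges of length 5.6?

V_6 = √(7) · 5.6^6 / (6! · 2^(6/2)) ≈ 14.1662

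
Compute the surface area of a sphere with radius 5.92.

S = n·V_n(r)/r = 3·V_3(5.92)/5.92 (volume-to-surface relation), giving 4πr² = 4π·(5.92)² ≈ 440.406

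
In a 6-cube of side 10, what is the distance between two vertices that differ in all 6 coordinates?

The space diagonal of an n-cube of side s is s√n. Here 10·√6 ≈ 24.4949.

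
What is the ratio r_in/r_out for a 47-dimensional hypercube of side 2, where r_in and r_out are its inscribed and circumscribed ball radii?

For an n-cube of any side s, the inradius is s/2 and the circumradius is s√n/2, so the ratio is 1/√47 ≈ 0.145865.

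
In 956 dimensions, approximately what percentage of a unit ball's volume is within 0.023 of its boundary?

1 - (1-0.023)^956 ≈ 1 - 2.184e-10 ≈ (100 - 2.18e-08)%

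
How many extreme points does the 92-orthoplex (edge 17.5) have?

The 92-dimensional cross-polytope has 2n = 2·92 = 184 vertices.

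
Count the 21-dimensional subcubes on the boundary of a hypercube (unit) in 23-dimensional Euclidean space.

An n-cube has C(n,k)·2^(n-k) k-faces. Here C(23,21)·2^2 = 253·4 = 1012.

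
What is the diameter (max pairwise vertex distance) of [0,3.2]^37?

d = √(3.2² + 3.2² + ... + 3.2²) [37 terms] = √(37·3.2²) = 3.2√37 ≈ 19.4648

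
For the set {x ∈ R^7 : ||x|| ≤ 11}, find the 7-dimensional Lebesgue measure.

The n-ball volume is π^(n/2)·r^n/Γ(n/2+1). With n=7, r=11: V = 311794736·π^3/105 ≈ 9.20723e+07.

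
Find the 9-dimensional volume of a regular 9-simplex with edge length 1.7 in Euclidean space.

For a regular n-simplex with edge a, V = (a^n / n!)·√((n+1)/2^n). With a=1.7, n=9: V ≈ 4.56712e-05.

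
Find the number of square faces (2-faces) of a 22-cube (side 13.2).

Number of 2-faces = C(22,2) · 2^(22-2) = 231 · 1048576 = 242221056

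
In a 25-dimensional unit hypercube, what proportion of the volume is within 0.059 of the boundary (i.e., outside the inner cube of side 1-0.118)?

Shell fraction = 1 - (1-0.118)^25 ≈ 0.956677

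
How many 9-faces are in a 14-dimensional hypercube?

Choose 9 of 14 axes to span the face (C(14,9) = 2002 ways), then fix each of the remaining 5 coordinates at one of its two extreme values (2^5 = 32 ways): 2002·32 = 64064.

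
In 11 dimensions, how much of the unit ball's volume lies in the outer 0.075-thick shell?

Shell fraction = 1 - (1-0.075)^11 ≈ 0.575811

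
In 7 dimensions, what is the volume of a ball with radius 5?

Volume = π^{7/2}·(5)^7/Γ(9/2) = 250000·π^3/21 ≈ 369122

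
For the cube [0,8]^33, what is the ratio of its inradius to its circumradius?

r_in = 8/2 (half the side); r_out = 8√33/2 (half the diagonal). Ratio = 1/√33 ≈ 0.174078.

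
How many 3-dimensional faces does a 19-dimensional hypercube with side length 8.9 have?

An n-cube has C(n,k)·2^(n-k) k-faces. Here C(19,3)·2^16 = 969·65536 = 63504384.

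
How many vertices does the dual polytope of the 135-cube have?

Number of vertices = 2n = 270.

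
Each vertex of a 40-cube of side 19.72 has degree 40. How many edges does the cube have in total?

An n-cube has n·2^(n-1) edges. With n = 40: 40·549755813888 = 21990232555520.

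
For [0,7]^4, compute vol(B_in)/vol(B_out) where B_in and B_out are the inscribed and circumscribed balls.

The radii are 7/2 and 7√4/2, so the volume ratio is (1/√4)^4 = 4^{-4/2} ≈ 0.0625.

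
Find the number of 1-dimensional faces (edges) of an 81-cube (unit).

Number of 1-faces = C(81,1)·2^(81-1) = 81·1208925819614629174706176 = 97922991388784963151200256.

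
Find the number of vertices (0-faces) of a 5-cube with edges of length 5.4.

An n-cube has C(n,k)·2^(n-k) k-faces. Here C(5,0)·2^5 = 1·32 = 32.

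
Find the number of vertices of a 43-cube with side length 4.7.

Each vertex is a binary string of length 43, so there are 2^43 = 8796093022208.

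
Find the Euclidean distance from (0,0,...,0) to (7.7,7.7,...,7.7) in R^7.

The space diagonal of an n-cube of side s is s√n. Here 7.7·√7 ≈ 20.3723.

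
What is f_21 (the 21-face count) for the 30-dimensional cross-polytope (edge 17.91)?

f_21(30-orthoplex) = 2^22 · (30 choose 22) = 24548946739200.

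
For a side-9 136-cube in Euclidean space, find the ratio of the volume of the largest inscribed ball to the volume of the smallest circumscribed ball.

V_in/V_out = n^(-n/2) = 136^(-136/2) ≈ 8.30528e-146.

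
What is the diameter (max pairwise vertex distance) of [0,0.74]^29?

Diagonal = √29 · 0.74 ≈ 3.98502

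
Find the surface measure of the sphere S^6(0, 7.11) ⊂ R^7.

|∂B_7(7.11)| ≈ 4.27264e+06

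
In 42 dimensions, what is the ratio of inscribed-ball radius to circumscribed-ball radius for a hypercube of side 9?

Ratio = (s/2)/(s√42/2) = 42^(-1/2) ≈ 0.154303.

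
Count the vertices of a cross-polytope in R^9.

The vertices are ±e_1, ..., ±e_9, so there are 2·9 = 18.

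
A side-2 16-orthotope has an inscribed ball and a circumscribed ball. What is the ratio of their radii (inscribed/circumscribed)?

r_in = 2/2 (half the side); r_out = 2√16/2 (half the diagonal). Ratio = 1/√16 ≈ 0.25.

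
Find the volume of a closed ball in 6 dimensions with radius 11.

Volume = π^{6/2}·(11)^6/Γ(4) = 1771561·π^3/6 ≈ 9.15492e+06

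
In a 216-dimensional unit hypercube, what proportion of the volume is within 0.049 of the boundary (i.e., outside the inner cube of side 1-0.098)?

Shell fraction = 1 - (1-0.098)^216 ≈ 1 - 2.112e-10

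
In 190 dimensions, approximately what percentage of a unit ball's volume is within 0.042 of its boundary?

1 - (1-0.042)^190 ≈ 0.999712 ≈ 99.9712%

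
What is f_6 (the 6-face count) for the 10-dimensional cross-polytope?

Number of 6-faces = 2^(6+1) · C(10,6+1) = 128 · 120 = 15360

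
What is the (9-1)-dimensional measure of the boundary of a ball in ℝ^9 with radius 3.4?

S_9(3.4) = 2·π^(9/2)·(3.4)^8 / Γ(9/2) ≈ 530141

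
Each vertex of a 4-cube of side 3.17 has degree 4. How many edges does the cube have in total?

Number of 1-faces = C(4,1)·2^(4-1) = 4·8 = 32.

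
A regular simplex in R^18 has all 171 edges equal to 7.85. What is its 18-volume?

V_18 = √(19) · 7.85^18 / (18! · 2^(18/2)) ≈ 0.017038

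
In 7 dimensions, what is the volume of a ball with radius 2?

V_7(2) = π^(7/2) · (2)^7 / Γ(7/2 + 1) = 2048·π^3/105 ≈ 604.77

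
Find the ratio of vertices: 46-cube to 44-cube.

The 46-cube has 2^46 = 70368744177664 vertices. The 44-cube has 2^44 = 17592186044416 vertices. Ratio: 70368744177664/17592186044416 = 4.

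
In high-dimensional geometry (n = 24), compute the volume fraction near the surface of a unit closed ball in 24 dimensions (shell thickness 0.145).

1 - (1-0.145)^24 ≈ 0.976709 ≈ 97.67%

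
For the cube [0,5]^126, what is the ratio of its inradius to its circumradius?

For an n-cube of any side s, the inradius is s/2 and the circumradius is s√n/2, so the ratio is 1/√126 ≈ 0.0890871.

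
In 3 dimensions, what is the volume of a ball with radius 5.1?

V_3(5.1) = π^(3/2) · (5.1)^3 / Γ(3/2 + 1) ≈ 555.647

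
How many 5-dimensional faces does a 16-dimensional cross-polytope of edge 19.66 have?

An n-cross-polytope has 2^(k+1)·C(n,k+1) k-faces. Here 2^6·C(16,6) = 64·8008 = 512512.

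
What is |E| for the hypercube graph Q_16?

An n-cube has n·2^(n-1) edges. With n = 16: 16·32768 = 524288.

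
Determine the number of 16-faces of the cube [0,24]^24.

Choose 16 of 24 axes to span the face (C(24,16) = 735471 ways), then fix each of the remaining 8 coordinates at one of its two extreme values (2^8 = 256 ways): 735471·256 = 188280576.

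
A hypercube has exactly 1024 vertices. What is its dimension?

2^n = 1024 ⇒ n = log_2(1024) = 10.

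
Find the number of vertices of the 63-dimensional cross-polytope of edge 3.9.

Number of vertices = 2n = 126.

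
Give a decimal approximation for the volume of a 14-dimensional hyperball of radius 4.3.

V_14(4.3) = π^(14/2) · (4.3)^14 / Γ(14/2 + 1) ≈ 4.42769e+08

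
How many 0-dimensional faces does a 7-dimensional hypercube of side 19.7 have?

Number of 0-faces = C(7,0) · 2^(7-0) = 1 · 128 = 128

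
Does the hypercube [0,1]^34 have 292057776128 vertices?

False. The 34-cube has 2^34 = 17179869184 vertices.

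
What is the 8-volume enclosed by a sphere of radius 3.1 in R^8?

Volume = π^{8/2}·(3.1)^8/Γ(5) ≈ 34616.4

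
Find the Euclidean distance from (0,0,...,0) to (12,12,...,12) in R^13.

||(12,12,...,12)|| = √(13)·12 ≈ 43.2666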